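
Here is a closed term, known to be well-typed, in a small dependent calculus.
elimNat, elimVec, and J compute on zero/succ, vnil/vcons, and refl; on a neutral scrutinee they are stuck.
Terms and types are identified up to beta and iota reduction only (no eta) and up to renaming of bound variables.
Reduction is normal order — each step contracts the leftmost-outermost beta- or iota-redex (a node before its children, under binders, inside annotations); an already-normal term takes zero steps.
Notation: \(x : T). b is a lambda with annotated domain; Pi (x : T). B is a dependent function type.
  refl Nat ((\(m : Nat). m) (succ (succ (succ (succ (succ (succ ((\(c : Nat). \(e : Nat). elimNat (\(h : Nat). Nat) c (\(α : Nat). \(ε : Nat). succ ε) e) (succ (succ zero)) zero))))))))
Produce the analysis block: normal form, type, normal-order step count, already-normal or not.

normal form:
  refl Nat (succ (succ (succ (succ (succ (succ (succ (succ zero))))))))
inferred type:
  Eq Nat (succ (succ (succ (succ (succ (succ (succ (succ zero)))))))) (succ (succ (succ (succ (succ (succ (succ (succ zero))))))))
normal-order step count: 4
already normal: no
first contracted redex: a beta-redex


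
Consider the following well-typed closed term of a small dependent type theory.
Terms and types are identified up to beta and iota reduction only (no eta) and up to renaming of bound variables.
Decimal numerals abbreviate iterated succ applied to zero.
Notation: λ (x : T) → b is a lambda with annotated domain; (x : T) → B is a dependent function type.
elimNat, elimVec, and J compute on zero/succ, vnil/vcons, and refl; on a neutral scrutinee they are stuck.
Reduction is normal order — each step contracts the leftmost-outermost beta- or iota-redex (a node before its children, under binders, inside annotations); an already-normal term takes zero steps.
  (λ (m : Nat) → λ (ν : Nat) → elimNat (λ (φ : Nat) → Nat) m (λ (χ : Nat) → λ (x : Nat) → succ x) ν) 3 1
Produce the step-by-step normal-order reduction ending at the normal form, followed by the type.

normal-order reduction:
  (λ (m : Nat) → λ (ν : Nat) → elimNat (λ (φ : Nat) → Nat) m (λ (χ : Nat) → λ (x : Nat) → succ x) ν) 3 1
  ~> (λ (m : Nat) → elimNat (λ (ν : Nat) → Nat) 3 (λ (φ : Nat) → λ (χ : Nat) → succ χ) m) 1
  ~> elimNat (λ (m : Nat) → Nat) 3 (λ (ν : Nat) → λ (φ : Nat) → succ φ) 1
  ~> (λ (m : Nat) → λ (ν : Nat) → succ ν) 0 (elimNat (λ (φ : Nat) → Nat) 3 (λ (χ : Nat) → λ (x : Nat) → succ x) 0)
  ~> (λ (m : Nat) → succ m) (elimNat (λ (ν : Nat) → Nat) 3 (λ (φ : Nat) → λ (χ : Nat) → succ χ) 0)
  ~> succ (elimNat (λ (m : Nat) → Nat) 3 (λ (ν : Nat) → λ (φ : Nat) → succ φ) 0)
  ~> 4
type:
  Nat


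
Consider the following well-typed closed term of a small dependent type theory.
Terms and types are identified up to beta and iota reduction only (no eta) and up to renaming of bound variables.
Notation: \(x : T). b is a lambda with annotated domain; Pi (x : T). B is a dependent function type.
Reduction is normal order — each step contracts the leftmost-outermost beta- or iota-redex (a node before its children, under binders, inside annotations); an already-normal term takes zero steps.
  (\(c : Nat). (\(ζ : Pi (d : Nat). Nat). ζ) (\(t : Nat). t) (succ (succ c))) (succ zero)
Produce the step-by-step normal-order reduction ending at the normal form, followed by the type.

normal-order reduction sequence:
  (\(c : Nat). (\(ζ : Pi (d : Nat). Nat). ζ) (\(t : Nat). t) (succ (succ c))) (succ zero)
  ~> (\(c : Pi (ζ : Nat). Nat). c) (\(d : Nat). d) (succ (succ (succ zero)))
  ~> (\(c : Nat). c) (succ (succ (succ zero)))
  ~> succ (succ (succ zero))
type:
  Nat


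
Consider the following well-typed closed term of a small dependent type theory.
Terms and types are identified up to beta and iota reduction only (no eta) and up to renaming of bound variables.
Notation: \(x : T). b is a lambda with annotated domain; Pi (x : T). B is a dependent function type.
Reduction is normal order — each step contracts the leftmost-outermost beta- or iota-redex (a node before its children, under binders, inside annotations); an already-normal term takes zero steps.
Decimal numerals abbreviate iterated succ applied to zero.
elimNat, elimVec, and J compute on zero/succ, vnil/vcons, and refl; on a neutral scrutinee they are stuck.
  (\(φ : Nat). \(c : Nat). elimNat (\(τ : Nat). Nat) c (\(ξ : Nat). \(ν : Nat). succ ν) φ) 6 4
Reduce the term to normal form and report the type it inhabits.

reduced normal form:
  10
inferred type:
  Nat


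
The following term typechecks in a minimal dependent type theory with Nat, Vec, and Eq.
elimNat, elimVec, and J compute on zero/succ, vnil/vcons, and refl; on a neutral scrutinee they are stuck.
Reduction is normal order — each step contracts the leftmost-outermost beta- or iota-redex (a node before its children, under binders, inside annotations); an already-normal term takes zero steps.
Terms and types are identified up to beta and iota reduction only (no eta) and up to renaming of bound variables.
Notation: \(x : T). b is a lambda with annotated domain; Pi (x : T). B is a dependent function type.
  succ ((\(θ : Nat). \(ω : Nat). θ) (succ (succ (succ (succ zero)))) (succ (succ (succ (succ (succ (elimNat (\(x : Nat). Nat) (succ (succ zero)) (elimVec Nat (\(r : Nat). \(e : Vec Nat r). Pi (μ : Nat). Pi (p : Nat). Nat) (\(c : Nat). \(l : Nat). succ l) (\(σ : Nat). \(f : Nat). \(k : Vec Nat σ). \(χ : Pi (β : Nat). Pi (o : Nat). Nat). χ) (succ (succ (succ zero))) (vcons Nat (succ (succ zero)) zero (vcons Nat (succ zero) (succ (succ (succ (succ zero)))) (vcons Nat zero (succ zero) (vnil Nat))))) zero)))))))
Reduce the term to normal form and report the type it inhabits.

resulting normal form:
  succ (succ (succ (succ (succ zero))))
inferred type:
  Nat


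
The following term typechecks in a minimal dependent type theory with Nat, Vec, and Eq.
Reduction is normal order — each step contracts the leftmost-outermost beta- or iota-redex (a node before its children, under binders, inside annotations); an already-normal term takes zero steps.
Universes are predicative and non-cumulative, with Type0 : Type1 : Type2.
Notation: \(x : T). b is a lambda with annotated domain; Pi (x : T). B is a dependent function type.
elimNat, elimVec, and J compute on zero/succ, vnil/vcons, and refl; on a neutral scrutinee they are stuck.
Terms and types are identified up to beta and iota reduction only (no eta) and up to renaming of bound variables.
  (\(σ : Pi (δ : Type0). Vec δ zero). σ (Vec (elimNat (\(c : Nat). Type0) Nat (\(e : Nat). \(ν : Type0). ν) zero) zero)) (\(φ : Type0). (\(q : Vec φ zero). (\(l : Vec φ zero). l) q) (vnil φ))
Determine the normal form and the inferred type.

normal form:
  vnil (Vec Nat zero)
the term's type:
  Vec (Vec Nat zero) zero


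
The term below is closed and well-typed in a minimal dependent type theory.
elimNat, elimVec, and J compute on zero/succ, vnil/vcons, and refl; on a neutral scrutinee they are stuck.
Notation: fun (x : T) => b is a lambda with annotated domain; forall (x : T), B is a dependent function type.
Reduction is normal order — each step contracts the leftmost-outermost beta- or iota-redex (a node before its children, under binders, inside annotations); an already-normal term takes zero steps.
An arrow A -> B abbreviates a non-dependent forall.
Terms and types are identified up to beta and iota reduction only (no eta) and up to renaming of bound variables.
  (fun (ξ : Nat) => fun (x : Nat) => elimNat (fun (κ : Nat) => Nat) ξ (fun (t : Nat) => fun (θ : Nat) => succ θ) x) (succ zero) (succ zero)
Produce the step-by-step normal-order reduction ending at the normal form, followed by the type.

reduction (normal order):
  (fun (ξ : Nat) => fun (x : Nat) => elimNat (fun (κ : Nat) => Nat) ξ (fun (t : Nat) => fun (θ : Nat) => succ θ) x) (succ zero) (succ zero)
  ~> (fun (ξ : Nat) => elimNat (fun (x : Nat) => Nat) (succ zero) (fun (κ : Nat) => fun (t : Nat) => succ t) ξ) (succ zero)
  ~> elimNat (fun (ξ : Nat) => Nat) (succ zero) (fun (x : Nat) => fun (κ : Nat) => succ κ) (succ zero)
  ~> (fun (ξ : Nat) => fun (x : Nat) => succ x) zero (elimNat (fun (κ : Nat) => Nat) (succ zero) (fun (t : Nat) => fun (θ : Nat) => succ θ) zero)
  ~> (fun (ξ : Nat) => succ ξ) (elimNat (fun (x : Nat) => Nat) (succ zero) (fun (κ : Nat) => fun (t : Nat) => succ t) zero)
  ~> succ (elimNat (fun (ξ : Nat) => Nat) (succ zero) (fun (x : Nat) => fun (κ : Nat) => succ κ) zero)
  ~> succ (succ zero)
type:
  Nat


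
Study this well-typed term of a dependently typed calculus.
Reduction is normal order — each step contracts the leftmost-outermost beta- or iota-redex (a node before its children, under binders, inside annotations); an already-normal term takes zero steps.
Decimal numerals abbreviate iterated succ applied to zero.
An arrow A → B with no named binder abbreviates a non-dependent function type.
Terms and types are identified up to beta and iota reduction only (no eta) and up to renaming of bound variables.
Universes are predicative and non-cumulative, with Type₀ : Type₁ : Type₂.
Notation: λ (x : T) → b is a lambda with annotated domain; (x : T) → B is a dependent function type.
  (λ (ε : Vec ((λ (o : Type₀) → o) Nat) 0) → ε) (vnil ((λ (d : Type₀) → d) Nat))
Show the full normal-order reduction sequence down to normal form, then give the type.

normal-order reduction sequence:
  (λ (ε : Vec ((λ (o : Type₀) → o) Nat) 0) → ε) (vnil ((λ (d : Type₀) → d) Nat))
  ~> vnil ((λ (ε : Type₀) → ε) Nat)
  ~> vnil Nat
type:
  Vec Nat 0


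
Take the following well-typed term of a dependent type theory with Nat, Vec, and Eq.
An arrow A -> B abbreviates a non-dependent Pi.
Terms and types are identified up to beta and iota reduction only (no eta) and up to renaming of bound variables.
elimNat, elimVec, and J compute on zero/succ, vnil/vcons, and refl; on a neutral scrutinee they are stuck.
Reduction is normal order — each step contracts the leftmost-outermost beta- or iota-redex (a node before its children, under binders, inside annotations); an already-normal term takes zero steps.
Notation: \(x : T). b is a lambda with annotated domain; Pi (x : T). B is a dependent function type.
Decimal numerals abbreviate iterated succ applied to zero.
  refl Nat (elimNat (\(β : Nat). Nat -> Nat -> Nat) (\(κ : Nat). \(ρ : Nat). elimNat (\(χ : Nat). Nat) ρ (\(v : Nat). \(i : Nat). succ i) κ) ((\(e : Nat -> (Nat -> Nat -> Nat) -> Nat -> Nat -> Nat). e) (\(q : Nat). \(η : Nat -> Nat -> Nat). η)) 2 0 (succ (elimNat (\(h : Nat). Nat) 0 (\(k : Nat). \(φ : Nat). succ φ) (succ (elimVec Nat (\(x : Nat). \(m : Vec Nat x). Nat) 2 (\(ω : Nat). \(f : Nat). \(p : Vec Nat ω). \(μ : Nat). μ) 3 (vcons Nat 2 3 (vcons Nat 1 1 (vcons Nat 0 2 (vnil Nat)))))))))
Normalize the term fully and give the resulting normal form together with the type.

normal form:
  refl Nat 4
type:
  Eq Nat 4 4


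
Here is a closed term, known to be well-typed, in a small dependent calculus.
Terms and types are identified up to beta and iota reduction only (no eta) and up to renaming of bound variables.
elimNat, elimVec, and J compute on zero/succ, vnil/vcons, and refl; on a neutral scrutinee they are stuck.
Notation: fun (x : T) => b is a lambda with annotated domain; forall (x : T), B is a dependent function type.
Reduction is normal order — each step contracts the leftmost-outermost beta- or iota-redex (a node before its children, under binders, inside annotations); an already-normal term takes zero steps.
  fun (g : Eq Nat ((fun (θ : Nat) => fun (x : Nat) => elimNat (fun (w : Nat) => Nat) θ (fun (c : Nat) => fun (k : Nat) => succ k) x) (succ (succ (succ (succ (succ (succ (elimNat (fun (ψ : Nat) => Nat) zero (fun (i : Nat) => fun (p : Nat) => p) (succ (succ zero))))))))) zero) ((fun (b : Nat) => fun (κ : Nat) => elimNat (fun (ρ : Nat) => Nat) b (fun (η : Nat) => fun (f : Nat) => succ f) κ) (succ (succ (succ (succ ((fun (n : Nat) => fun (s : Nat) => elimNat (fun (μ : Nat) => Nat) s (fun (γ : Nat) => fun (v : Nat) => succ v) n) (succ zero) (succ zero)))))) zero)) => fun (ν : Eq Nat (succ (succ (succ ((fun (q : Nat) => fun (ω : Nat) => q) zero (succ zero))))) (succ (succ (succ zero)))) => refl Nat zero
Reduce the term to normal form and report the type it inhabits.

reduced normal form:
  fun (g : Eq Nat (succ (succ (succ (succ (succ (succ zero)))))) (succ (succ (succ (succ (succ (succ zero))))))) => fun (θ : Eq Nat (succ (succ (succ zero))) (succ (succ (succ zero)))) => refl Nat zero
inferred type:
  forall (g : Eq Nat (succ (succ (succ (succ (succ (succ zero)))))) (succ (succ (succ (succ (succ (succ zero))))))), forall (θ : Eq Nat (succ (succ (succ zero))) (succ (succ (succ zero)))), Eq Nat zero zero
observation: 21 normal-order steps normalize the term, beginning with a beta-redex.


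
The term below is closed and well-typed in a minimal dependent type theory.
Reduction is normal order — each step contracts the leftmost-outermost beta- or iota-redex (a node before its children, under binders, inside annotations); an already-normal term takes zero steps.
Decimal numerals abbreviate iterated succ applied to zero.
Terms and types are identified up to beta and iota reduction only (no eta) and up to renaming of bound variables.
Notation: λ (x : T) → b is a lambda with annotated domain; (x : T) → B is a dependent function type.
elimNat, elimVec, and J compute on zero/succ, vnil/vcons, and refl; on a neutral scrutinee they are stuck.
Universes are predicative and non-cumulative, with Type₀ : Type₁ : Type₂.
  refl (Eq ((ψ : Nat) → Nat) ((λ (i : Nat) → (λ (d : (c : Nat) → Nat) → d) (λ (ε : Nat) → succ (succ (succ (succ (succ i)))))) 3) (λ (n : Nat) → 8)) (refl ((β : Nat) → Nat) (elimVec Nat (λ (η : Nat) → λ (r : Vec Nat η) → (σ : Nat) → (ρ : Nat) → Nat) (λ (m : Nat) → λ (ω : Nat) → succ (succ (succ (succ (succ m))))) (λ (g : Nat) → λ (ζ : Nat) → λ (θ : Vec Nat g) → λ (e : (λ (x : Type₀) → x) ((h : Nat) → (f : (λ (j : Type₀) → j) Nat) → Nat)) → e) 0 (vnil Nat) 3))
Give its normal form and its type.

resulting normal form:
  refl (Eq ((ψ : Nat) → Nat) (λ (i : Nat) → 8) (λ (d : Nat) → 8)) (refl ((c : Nat) → Nat) (λ (ε : Nat) → 8))
type:
  Eq (Eq ((ψ : Nat) → Nat) (λ (i : Nat) → 8) (λ (d : Nat) → 8)) (refl ((c : Nat) → Nat) (λ (ε : Nat) → 8)) (refl ((n : Nat) → Nat) (λ (β : Nat) → 8))
observation: 4 normal-order steps normalize the term, beginning with a beta-redex.


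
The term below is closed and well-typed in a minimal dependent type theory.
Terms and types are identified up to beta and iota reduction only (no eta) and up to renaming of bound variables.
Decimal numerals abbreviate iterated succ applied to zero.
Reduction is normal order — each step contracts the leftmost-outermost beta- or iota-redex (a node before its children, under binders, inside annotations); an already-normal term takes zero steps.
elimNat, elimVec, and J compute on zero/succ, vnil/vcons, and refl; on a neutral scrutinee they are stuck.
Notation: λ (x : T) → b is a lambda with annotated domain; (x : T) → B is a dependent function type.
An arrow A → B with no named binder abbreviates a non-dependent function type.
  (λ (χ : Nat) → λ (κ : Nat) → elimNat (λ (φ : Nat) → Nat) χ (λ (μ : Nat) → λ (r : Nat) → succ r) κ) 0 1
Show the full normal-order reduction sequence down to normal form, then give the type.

reduction (normal order):
  (λ (χ : Nat) → λ (κ : Nat) → elimNat (λ (φ : Nat) → Nat) χ (λ (μ : Nat) → λ (r : Nat) → succ r) κ) 0 1
  ~> (λ (χ : Nat) → elimNat (λ (κ : Nat) → Nat) 0 (λ (φ : Nat) → λ (μ : Nat) → succ μ) χ) 1
  ~> elimNat (λ (χ : Nat) → Nat) 0 (λ (κ : Nat) → λ (φ : Nat) → succ φ) 1
  ~> (λ (χ : Nat) → λ (κ : Nat) → succ κ) 0 (elimNat (λ (φ : Nat) → Nat) 0 (λ (μ : Nat) → λ (r : Nat) → succ r) 0)
  ~> (λ (χ : Nat) → succ χ) (elimNat (λ (κ : Nat) → Nat) 0 (λ (φ : Nat) → λ (μ : Nat) → succ μ) 0)
  ~> succ (elimNat (λ (χ : Nat) → Nat) 0 (λ (κ : Nat) → λ (φ : Nat) → succ φ) 0)
  ~> 1
type:
  Nat


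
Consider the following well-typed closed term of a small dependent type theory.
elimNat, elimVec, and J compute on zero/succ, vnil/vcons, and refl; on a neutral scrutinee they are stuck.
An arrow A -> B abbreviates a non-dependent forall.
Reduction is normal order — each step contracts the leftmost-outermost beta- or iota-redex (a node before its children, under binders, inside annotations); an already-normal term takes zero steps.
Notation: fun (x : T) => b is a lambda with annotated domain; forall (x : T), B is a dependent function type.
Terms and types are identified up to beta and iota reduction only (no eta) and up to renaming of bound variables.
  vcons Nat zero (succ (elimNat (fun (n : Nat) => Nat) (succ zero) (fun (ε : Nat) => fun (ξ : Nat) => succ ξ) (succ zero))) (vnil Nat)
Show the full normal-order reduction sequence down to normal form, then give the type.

reduction (normal order):
  vcons Nat zero (succ (elimNat (fun (n : Nat) => Nat) (succ zero) (fun (ε : Nat) => fun (ξ : Nat) => succ ξ) (succ zero))) (vnil Nat)
  ~> vcons Nat zero (succ ((fun (n : Nat) => fun (ε : Nat) => succ ε) zero (elimNat (fun (ξ : Nat) => Nat) (succ zero) (fun (η : Nat) => fun (z : Nat) => succ z) zero))) (vnil Nat)
  ~> vcons Nat zero (succ ((fun (n : Nat) => succ n) (elimNat (fun (ε : Nat) => Nat) (succ zero) (fun (ξ : Nat) => fun (η : Nat) => succ η) zero))) (vnil Nat)
  ~> vcons Nat zero (succ (succ (elimNat (fun (n : Nat) => Nat) (succ zero) (fun (ε : Nat) => fun (ξ : Nat) => succ ξ) zero))) (vnil Nat)
  ~> vcons Nat zero (succ (succ (succ zero))) (vnil Nat)
the term's type:
  Vec Nat (succ zero)


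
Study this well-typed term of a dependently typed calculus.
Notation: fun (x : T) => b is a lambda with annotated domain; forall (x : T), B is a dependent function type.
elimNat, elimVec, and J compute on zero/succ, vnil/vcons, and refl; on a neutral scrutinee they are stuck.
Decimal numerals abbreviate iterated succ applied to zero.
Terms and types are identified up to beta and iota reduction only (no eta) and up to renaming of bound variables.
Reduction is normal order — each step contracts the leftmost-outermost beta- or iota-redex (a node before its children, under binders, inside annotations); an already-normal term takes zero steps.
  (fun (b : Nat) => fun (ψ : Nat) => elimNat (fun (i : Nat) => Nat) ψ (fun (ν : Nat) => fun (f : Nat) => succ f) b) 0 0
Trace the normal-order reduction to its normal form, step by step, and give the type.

normal-order reduction:
  (fun (b : Nat) => fun (ψ : Nat) => elimNat (fun (i : Nat) => Nat) ψ (fun (ν : Nat) => fun (f : Nat) => succ f) b) 0 0
  ~> (fun (b : Nat) => elimNat (fun (ψ : Nat) => Nat) b (fun (i : Nat) => fun (ν : Nat) => succ ν) 0) 0
  ~> elimNat (fun (b : Nat) => Nat) 0 (fun (ψ : Nat) => fun (i : Nat) => succ i) 0
  ~> 0
type:
  Nat


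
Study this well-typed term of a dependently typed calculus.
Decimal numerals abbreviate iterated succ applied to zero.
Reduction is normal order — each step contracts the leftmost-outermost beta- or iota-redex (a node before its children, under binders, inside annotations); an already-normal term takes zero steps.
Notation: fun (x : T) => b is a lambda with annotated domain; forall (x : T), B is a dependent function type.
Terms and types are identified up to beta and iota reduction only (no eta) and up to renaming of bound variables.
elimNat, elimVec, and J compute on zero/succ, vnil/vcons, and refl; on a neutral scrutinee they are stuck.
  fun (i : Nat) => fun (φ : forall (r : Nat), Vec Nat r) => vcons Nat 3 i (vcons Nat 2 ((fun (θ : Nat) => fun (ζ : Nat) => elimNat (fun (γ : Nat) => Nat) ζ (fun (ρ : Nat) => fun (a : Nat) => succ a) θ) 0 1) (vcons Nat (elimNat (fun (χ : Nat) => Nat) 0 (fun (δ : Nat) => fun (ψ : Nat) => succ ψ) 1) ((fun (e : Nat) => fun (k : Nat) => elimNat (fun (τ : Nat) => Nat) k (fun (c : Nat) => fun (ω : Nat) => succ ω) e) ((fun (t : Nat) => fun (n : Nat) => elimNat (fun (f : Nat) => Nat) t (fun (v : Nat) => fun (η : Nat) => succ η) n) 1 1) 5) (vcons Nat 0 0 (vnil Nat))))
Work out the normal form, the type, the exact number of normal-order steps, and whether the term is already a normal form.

resulting normal form:
  fun (i : Nat) => fun (φ : forall (r : Nat), Vec Nat r) => vcons Nat 3 i (vcons Nat 2 1 (vcons Nat 1 7 (vcons Nat 0 0 (vnil Nat))))
the term's type:
  forall (i : Nat), forall (φ : forall (r : Nat), Vec Nat r), Vec Nat 4
normal-order step count: 22
started in normal form: no
first contracted redex: a beta-redex


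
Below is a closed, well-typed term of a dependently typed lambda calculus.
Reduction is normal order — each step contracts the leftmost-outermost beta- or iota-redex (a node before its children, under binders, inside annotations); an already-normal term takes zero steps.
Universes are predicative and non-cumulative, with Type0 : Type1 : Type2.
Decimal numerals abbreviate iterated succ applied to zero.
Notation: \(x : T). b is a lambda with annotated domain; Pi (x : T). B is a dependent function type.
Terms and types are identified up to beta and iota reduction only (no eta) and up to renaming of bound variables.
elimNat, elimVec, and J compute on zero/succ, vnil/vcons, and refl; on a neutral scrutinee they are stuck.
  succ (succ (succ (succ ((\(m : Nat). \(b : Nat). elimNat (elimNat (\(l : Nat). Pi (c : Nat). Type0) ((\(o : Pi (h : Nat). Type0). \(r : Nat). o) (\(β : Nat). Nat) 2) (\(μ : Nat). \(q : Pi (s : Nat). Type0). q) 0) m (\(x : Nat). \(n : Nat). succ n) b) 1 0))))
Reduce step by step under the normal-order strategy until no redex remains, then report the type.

reduction (normal order):
  succ (succ (succ (succ ((\(m : Nat). \(b : Nat). elimNat (elimNat (\(l : Nat). Pi (c : Nat). Type0) ((\(o : Pi (h : Nat). Type0). \(r : Nat). o) (\(β : Nat). Nat) 2) (\(μ : Nat). \(q : Pi (s : Nat). Type0). q) 0) m (\(x : Nat). \(n : Nat). succ n) b) 1 0))))
  ~> succ (succ (succ (succ ((\(m : Nat). elimNat (elimNat (\(b : Nat). Pi (l : Nat). Type0) ((\(c : Pi (o : Nat). Type0). \(h : Nat). c) (\(r : Nat). Nat) 2) (\(β : Nat). \(μ : Pi (q : Nat). Type0). μ) 0) 1 (\(s : Nat). \(x : Nat). succ x) m) 0))))
  ~> succ (succ (succ (succ (elimNat (elimNat (\(m : Nat). Pi (b : Nat). Type0) ((\(l : Pi (c : Nat). Type0). \(o : Nat). l) (\(h : Nat). Nat) 2) (\(r : Nat). \(β : Pi (μ : Nat). Type0). β) 0) 1 (\(q : Nat). \(s : Nat). succ s) 0))))
  ~> 5
type:
  Nat


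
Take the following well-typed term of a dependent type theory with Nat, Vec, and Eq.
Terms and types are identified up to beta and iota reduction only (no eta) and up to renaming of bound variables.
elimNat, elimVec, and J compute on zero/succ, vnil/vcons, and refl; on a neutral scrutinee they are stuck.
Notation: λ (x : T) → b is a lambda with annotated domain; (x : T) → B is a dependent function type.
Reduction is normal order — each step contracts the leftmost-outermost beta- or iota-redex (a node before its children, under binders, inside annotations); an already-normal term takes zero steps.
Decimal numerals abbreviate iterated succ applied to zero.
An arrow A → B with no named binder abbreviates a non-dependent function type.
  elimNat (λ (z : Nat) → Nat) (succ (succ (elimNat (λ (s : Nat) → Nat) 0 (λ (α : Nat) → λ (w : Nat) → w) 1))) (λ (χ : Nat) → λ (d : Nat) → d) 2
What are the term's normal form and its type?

normal form:
  2
the term's type:
  Nat


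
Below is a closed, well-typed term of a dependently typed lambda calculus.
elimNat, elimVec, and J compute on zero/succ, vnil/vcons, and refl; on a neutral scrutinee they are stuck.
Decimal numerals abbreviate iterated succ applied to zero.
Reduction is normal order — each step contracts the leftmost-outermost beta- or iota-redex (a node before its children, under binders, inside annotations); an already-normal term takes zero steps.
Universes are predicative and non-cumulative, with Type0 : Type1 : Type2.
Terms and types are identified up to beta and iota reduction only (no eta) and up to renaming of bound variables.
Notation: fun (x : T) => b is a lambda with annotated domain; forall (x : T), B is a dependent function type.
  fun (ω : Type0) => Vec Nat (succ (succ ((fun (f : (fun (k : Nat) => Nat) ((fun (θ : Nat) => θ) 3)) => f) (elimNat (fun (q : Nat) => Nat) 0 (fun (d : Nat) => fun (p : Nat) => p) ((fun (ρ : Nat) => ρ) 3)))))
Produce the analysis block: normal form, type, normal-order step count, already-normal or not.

resulting normal form:
  fun (ω : Type0) => Vec Nat 2
inferred type:
  forall (ω : Type0), Type0
normal-order step count: 12
started in normal form: no
first redex: a beta-redex


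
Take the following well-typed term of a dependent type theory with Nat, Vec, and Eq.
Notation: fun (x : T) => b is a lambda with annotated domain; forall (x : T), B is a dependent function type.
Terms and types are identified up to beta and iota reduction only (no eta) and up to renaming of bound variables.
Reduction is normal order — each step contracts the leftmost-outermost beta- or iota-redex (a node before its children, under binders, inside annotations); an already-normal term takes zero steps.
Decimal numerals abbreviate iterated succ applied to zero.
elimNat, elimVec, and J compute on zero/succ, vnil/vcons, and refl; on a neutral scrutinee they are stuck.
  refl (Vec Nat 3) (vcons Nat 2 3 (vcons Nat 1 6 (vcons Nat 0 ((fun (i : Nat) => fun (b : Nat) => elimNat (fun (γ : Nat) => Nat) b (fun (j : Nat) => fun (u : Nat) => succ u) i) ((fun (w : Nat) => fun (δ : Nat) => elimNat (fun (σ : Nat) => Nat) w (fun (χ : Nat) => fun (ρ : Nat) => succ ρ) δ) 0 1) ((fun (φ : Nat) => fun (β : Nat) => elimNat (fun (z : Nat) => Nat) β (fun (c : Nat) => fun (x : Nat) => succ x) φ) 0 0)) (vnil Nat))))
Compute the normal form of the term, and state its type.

resulting normal form:
  refl (Vec Nat 3) (vcons Nat 2 3 (vcons Nat 1 6 (vcons Nat 0 1 (vnil Nat))))
inferred type:
  Eq (Vec Nat 3) (vcons Nat 2 3 (vcons Nat 1 6 (vcons Nat 0 1 (vnil Nat)))) (vcons Nat 2 3 (vcons Nat 1 6 (vcons Nat 0 1 (vnil Nat))))
observation: 15 normal-order steps normalize the term, beginning with a beta-redex.


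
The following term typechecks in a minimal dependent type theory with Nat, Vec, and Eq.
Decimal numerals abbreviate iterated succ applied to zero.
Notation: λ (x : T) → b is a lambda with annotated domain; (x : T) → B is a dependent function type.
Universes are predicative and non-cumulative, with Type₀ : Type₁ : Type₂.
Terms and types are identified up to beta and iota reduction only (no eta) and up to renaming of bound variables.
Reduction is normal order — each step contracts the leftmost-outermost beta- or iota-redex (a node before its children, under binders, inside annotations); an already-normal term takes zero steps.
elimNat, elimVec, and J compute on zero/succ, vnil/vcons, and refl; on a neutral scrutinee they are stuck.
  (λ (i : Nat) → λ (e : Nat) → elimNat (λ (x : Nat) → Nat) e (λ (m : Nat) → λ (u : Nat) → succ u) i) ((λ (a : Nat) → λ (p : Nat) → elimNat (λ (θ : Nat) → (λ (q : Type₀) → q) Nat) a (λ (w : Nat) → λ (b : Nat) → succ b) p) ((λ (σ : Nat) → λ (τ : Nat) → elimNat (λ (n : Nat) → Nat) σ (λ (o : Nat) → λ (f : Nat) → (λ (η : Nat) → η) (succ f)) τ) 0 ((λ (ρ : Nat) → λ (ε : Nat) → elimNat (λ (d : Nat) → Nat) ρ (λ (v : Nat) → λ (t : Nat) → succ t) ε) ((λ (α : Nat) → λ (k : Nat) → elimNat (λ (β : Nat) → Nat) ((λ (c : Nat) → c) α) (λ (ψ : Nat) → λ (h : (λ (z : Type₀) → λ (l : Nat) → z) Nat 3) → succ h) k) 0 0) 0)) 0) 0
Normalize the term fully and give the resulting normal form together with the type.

reduced normal form:
  0
type:
  Nat
observation: normalization takes exactly 17 steps under the normal-order strategy.


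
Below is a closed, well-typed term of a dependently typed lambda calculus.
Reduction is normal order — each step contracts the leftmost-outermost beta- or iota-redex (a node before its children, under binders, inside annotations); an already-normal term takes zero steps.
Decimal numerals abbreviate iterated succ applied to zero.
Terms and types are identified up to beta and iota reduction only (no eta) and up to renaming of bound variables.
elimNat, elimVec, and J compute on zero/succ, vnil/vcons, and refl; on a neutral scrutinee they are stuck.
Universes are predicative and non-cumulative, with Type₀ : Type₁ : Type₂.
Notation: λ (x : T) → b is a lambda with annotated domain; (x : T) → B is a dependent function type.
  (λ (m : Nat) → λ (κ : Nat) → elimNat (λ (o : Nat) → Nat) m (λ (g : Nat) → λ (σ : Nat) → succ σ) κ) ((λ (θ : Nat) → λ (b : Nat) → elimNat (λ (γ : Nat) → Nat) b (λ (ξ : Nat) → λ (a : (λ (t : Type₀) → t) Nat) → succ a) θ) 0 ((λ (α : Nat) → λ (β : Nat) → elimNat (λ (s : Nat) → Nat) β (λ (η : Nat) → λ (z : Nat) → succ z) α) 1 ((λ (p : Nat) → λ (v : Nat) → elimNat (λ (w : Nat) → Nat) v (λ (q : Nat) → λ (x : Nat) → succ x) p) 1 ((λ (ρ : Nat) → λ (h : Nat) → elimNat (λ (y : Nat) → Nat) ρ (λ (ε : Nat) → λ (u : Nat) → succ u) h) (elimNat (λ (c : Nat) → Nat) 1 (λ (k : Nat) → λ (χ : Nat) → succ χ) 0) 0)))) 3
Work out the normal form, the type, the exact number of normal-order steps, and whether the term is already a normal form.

resulting normal form:
  6
inferred type:
  Nat
reduction steps (normal order): 31
term was already normal: no
first redex: a beta-redex


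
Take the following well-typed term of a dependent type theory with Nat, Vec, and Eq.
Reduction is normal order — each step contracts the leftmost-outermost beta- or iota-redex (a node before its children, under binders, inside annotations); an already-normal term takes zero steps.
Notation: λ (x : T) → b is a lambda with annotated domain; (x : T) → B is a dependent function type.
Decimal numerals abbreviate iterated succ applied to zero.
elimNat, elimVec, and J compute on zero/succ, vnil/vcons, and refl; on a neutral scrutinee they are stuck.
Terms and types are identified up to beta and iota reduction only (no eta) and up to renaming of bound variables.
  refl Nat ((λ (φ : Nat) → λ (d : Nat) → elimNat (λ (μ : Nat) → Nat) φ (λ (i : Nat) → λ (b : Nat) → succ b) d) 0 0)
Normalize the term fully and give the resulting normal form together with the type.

resulting normal form:
  refl Nat 0
inferred type:
  Eq Nat 0 0


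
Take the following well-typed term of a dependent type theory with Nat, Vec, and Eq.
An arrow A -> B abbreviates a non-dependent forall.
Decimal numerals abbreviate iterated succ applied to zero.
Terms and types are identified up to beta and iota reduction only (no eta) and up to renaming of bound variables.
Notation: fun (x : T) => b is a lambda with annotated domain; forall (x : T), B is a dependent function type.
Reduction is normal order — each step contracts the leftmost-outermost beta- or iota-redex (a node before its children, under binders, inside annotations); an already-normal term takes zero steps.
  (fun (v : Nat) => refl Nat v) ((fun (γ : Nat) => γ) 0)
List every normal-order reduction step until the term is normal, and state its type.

normal-order reduction:
  (fun (v : Nat) => refl Nat v) ((fun (γ : Nat) => γ) 0)
  ~> refl Nat ((fun (v : Nat) => v) 0)
  ~> refl Nat 0
inferred type:
  Eq Nat 0 0


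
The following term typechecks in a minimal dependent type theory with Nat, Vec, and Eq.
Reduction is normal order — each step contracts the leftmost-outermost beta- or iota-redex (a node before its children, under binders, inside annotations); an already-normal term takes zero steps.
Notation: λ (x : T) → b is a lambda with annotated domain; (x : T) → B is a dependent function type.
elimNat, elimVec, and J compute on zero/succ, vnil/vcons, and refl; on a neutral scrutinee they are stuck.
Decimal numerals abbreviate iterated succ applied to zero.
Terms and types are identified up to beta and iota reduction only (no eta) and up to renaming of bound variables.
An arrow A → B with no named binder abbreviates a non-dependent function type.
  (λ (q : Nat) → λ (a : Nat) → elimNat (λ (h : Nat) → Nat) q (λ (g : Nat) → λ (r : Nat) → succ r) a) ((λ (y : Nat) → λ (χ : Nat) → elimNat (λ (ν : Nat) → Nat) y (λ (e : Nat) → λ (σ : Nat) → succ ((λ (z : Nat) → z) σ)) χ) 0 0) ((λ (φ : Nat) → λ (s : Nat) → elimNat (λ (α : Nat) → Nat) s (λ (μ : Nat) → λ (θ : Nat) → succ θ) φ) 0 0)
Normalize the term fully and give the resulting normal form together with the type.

reduced normal form:
  0
inferred type:
  Nat
observation: the term reaches its normal form after 9 normal-order steps.


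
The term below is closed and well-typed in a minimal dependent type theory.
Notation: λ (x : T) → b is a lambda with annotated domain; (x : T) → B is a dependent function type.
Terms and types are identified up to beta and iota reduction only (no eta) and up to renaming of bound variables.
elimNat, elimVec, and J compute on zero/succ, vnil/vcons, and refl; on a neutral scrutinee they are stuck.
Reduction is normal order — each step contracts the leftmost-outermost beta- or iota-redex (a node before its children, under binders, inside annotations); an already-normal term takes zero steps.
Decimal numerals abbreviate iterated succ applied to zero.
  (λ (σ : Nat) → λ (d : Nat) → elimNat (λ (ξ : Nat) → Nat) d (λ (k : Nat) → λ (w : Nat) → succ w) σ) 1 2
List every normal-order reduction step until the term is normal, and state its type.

normal-order reduction:
  (λ (σ : Nat) → λ (d : Nat) → elimNat (λ (ξ : Nat) → Nat) d (λ (k : Nat) → λ (w : Nat) → succ w) σ) 1 2
  ~> (λ (σ : Nat) → elimNat (λ (d : Nat) → Nat) σ (λ (ξ : Nat) → λ (k : Nat) → succ k) 1) 2
  ~> elimNat (λ (σ : Nat) → Nat) 2 (λ (d : Nat) → λ (ξ : Nat) → succ ξ) 1
  ~> (λ (σ : Nat) → λ (d : Nat) → succ d) 0 (elimNat (λ (ξ : Nat) → Nat) 2 (λ (k : Nat) → λ (w : Nat) → succ w) 0)
  ~> (λ (σ : Nat) → succ σ) (elimNat (λ (d : Nat) → Nat) 2 (λ (ξ : Nat) → λ (k : Nat) → succ k) 0)
  ~> succ (elimNat (λ (σ : Nat) → Nat) 2 (λ (d : Nat) → λ (ξ : Nat) → succ ξ) 0)
  ~> 3
inferred type:
  Nat


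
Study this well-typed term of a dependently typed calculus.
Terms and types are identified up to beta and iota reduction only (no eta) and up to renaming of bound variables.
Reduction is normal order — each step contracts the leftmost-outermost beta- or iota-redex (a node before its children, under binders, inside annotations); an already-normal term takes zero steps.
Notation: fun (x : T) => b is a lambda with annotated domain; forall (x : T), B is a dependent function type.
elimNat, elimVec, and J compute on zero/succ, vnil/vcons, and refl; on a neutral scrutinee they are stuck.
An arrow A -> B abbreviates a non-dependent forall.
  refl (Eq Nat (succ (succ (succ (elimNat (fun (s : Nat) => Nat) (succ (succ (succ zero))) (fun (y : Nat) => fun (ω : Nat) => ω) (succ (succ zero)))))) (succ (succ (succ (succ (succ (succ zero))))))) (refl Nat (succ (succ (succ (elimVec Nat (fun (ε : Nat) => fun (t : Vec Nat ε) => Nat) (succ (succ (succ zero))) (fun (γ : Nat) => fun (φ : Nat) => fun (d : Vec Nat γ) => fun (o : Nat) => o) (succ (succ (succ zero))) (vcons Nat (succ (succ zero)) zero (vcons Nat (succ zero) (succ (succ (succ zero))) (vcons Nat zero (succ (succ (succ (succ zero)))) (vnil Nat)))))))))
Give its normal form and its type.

reduced normal form:
  refl (Eq Nat (succ (succ (succ (succ (succ (succ zero)))))) (succ (succ (succ (succ (succ (succ zero))))))) (refl Nat (succ (succ (succ (succ (succ (succ zero)))))))
the term's type:
  Eq (Eq Nat (succ (succ (succ (succ (succ (succ zero)))))) (succ (succ (succ (succ (succ (succ zero))))))) (refl Nat (succ (succ (succ (succ (succ (succ zero))))))) (refl Nat (succ (succ (succ (succ (succ (succ zero)))))))
observation: contracting an elimNat iota-redex first, the term normalizes in 23 steps.


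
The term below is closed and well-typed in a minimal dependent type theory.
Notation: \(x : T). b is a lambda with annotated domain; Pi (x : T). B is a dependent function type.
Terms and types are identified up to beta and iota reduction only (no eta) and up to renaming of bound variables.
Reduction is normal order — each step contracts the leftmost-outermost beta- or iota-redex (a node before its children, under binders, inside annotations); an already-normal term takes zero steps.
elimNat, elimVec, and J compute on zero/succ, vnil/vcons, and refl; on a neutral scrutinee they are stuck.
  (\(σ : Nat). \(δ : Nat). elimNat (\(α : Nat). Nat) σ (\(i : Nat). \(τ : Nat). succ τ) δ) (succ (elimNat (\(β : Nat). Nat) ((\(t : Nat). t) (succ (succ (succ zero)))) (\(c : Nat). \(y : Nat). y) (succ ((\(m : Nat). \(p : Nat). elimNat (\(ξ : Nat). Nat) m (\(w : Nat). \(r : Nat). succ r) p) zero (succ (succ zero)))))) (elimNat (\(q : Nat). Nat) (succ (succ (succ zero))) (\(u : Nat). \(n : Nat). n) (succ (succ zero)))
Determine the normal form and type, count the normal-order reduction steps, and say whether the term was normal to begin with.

resulting normal form:
  succ (succ (succ (succ (succ (succ (succ zero))))))
type:
  Nat
normal-order step count: 39
already normal: no
first contracted redex: a beta-redex


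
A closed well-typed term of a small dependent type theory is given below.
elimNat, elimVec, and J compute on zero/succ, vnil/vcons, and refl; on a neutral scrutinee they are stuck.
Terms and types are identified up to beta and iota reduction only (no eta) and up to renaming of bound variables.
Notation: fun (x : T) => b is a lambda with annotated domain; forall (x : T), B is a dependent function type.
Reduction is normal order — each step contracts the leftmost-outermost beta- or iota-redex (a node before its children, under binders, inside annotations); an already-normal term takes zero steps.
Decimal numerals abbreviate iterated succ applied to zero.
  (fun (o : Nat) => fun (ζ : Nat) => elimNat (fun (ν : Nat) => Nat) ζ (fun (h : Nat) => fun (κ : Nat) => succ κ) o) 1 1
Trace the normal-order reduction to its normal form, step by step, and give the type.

normal-order reduction sequence:
  (fun (o : Nat) => fun (ζ : Nat) => elimNat (fun (ν : Nat) => Nat) ζ (fun (h : Nat) => fun (κ : Nat) => succ κ) o) 1 1
  ~> (fun (o : Nat) => elimNat (fun (ζ : Nat) => Nat) o (fun (ν : Nat) => fun (h : Nat) => succ h) 1) 1
  ~> elimNat (fun (o : Nat) => Nat) 1 (fun (ζ : Nat) => fun (ν : Nat) => succ ν) 1
  ~> (fun (o : Nat) => fun (ζ : Nat) => succ ζ) 0 (elimNat (fun (ν : Nat) => Nat) 1 (fun (h : Nat) => fun (κ : Nat) => succ κ) 0)
  ~> (fun (o : Nat) => succ o) (elimNat (fun (ζ : Nat) => Nat) 1 (fun (ν : Nat) => fun (h : Nat) => succ h) 0)
  ~> succ (elimNat (fun (o : Nat) => Nat) 1 (fun (ζ : Nat) => fun (ν : Nat) => succ ν) 0)
  ~> 2
inferred type:
  Nat


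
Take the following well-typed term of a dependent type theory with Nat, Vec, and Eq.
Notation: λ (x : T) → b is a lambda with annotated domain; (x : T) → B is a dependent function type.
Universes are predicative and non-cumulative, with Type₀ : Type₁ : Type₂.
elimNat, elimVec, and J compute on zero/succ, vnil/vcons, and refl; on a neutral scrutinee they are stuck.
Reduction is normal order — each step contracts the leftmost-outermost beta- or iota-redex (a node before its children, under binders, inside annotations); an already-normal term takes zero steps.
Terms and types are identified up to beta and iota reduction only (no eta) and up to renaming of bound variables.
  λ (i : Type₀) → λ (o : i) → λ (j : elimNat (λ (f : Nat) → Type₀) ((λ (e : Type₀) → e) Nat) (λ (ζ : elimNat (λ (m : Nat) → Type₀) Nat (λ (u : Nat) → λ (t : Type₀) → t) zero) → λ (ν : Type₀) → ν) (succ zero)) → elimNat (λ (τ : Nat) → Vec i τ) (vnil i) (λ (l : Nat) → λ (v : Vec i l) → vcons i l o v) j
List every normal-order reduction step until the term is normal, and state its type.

reduction (normal order):
  λ (i : Type₀) → λ (o : i) → λ (j : elimNat (λ (f : Nat) → Type₀) ((λ (e : Type₀) → e) Nat) (λ (ζ : elimNat (λ (m : Nat) → Type₀) Nat (λ (u : Nat) → λ (t : Type₀) → t) zero) → λ (ν : Type₀) → ν) (succ zero)) → elimNat (λ (τ : Nat) → Vec i τ) (vnil i) (λ (l : Nat) → λ (v : Vec i l) → vcons i l o v) j
  ~> λ (i : Type₀) → λ (o : i) → λ (j : (λ (f : elimNat (λ (e : Nat) → Type₀) Nat (λ (ζ : Nat) → λ (m : Type₀) → m) zero) → λ (u : Type₀) → u) zero (elimNat (λ (t : Nat) → Type₀) ((λ (ν : Type₀) → ν) Nat) (λ (τ : elimNat (λ (l : Nat) → Type₀) Nat (λ (v : Nat) → λ (ρ : Type₀) → ρ) zero) → λ (k : Type₀) → k) zero)) → elimNat (λ (q : Nat) → Vec i q) (vnil i) (λ (χ : Nat) → λ (x : Vec i χ) → vcons i χ o x) j
  ~> λ (i : Type₀) → λ (o : i) → λ (j : (λ (f : Type₀) → f) (elimNat (λ (e : Nat) → Type₀) ((λ (ζ : Type₀) → ζ) Nat) (λ (m : elimNat (λ (u : Nat) → Type₀) Nat (λ (t : Nat) → λ (ν : Type₀) → ν) zero) → λ (τ : Type₀) → τ) zero)) → elimNat (λ (l : Nat) → Vec i l) (vnil i) (λ (v : Nat) → λ (ρ : Vec i v) → vcons i v o ρ) j
  ~> λ (i : Type₀) → λ (o : i) → λ (j : elimNat (λ (f : Nat) → Type₀) ((λ (e : Type₀) → e) Nat) (λ (ζ : elimNat (λ (m : Nat) → Type₀) Nat (λ (u : Nat) → λ (t : Type₀) → t) zero) → λ (ν : Type₀) → ν) zero) → elimNat (λ (τ : Nat) → Vec i τ) (vnil i) (λ (l : Nat) → λ (v : Vec i l) → vcons i l o v) j
  ~> λ (i : Type₀) → λ (o : i) → λ (j : (λ (f : Type₀) → f) Nat) → elimNat (λ (e : Nat) → Vec i e) (vnil i) (λ (ζ : Nat) → λ (m : Vec i ζ) → vcons i ζ o m) j
  ~> λ (i : Type₀) → λ (o : i) → λ (j : Nat) → elimNat (λ (f : Nat) → Vec i f) (vnil i) (λ (e : Nat) → λ (ζ : Vec i e) → vcons i e o ζ) j
the term's type:
  (i : Type₀) → (o : i) → (j : Nat) → Vec i j
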